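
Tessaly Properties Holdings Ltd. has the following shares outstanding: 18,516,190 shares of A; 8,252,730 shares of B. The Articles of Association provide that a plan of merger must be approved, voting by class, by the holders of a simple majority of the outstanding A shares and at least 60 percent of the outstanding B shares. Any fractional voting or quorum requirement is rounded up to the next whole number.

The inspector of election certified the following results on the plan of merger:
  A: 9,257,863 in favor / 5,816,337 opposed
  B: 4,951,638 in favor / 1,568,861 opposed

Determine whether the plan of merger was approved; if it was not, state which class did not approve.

A: a majority of 18516190 is 9258096; 9,258,096 required, 9,257,863 in favor — not approved.
B: 3/5 of 8252730 = 4951638; 4,951,638 required, 4,951,638 in favor — approved.

Not approved — the A shares did not give the required vote.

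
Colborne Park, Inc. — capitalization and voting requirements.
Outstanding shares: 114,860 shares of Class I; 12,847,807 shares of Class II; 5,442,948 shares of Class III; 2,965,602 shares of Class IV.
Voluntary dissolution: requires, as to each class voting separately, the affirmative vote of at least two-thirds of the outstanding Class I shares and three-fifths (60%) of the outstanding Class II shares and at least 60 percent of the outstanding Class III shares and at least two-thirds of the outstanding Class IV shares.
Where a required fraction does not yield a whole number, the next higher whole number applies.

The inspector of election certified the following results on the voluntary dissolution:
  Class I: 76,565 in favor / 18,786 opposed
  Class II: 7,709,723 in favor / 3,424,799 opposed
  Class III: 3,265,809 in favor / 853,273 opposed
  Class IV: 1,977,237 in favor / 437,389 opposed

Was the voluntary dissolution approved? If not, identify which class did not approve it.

Not approved — the Class I shares did not give the required vote.

Class I: 2/3 of 114860 = 76573.33, rounded up to 76574; 76,574 required, 76,565 in favor — not approved.
Class II: 3/5 of 12847807 = 7708684.20, rounded up to 7708685; 7,708,685 required, 7,709,723 in favor — approved.
Class III: 3/5 of 5442948 = 3265768.80, rounded up to 3265769; 3,265,769 required, 3,265,809 in favor — approved.
Class IV: 2/3 of 2965602 = 1977068; 1,977,068 required, 1,977,237 in favor — approved.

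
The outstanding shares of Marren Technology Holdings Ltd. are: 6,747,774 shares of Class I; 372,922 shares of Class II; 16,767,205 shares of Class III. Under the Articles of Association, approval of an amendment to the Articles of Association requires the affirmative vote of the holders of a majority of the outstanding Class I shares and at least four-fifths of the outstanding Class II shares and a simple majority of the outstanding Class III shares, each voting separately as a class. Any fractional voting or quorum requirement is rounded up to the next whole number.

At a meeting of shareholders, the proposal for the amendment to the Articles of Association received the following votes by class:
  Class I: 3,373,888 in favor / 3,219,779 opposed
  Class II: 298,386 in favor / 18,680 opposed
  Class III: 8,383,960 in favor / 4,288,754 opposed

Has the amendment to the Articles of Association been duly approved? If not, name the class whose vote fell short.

Approved — every class gave the required vote.

Class I: a majority of 6747774 is 3373888; 3,373,888 required, 3,373,888 in favor — approved.
Class II: 4/5 of 372922 = 298337.60, rounded up to 298338; 298,338 required, 298,386 in favor — approved.
Class III: a majority of 16767205 is 8383603; 8,383,603 required, 8,383,960 in favor — approved.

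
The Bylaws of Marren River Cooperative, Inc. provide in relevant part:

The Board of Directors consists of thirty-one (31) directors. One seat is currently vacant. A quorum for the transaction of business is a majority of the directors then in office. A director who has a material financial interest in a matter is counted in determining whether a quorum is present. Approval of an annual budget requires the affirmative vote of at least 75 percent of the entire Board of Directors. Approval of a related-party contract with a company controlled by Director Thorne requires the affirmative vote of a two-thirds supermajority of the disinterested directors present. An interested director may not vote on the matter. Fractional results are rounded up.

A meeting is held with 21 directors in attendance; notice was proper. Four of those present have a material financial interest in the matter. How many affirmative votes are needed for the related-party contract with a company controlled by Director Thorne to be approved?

The related-party contract with a company controlled by Director Thorne requires two-thirds of the disinterested directors present (21 − 4 = 17).
2/3 of 17 = 11.33, rounded up to 12.

12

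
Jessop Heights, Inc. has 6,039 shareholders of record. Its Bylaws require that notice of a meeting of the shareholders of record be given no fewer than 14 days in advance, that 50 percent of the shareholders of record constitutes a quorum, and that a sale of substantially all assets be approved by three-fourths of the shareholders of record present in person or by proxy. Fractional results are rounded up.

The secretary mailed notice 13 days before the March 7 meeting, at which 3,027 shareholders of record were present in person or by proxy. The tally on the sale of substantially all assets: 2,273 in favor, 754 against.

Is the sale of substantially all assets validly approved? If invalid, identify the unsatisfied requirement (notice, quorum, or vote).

Invalid — notice requirement not satisfied.

Notice: 13 days given; 14 required. Not satisfied.
Quorum: 50% of 6,039 = 3,019.50, rounded up to 3,020; 3,027 present. Satisfied.
Vote: requires three-fourths of those present (3,027); 3/4 of 3027 = 2270.25, rounded up to 2271, so 2,271 needed; 2,273 in favor. Satisfied.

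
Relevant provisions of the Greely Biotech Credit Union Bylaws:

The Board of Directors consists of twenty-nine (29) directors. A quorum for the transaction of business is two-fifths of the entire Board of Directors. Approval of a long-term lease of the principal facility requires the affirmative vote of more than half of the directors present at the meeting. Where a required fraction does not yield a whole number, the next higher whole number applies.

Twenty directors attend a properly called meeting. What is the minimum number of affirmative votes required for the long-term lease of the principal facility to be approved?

11

The long-term lease of the principal facility requires a majority of the directors present (20).
A majority of 20 is 11.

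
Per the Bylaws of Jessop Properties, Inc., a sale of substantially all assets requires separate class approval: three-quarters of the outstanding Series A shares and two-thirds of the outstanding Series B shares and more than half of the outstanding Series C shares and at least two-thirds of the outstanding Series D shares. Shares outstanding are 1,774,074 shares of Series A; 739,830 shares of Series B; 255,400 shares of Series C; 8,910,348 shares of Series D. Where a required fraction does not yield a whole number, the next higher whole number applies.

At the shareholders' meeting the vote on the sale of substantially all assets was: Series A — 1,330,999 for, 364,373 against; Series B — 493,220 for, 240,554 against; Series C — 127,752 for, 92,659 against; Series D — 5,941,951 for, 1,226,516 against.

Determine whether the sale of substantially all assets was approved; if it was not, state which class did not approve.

Series A: 3/4 of 1774074 = 1330555.50, rounded up to 1330556; 1,330,556 required, 1,330,999 in favor — approved.
Series B: 2/3 of 739830 = 493220; 493,220 required, 493,220 in favor — approved.
Series C: a majority of 255400 is 127701; 127,701 required, 127,752 in favor — approved.
Series D: 2/3 of 8910348 = 5940232; 5,940,232 required, 5,941,951 in favor — approved.

Approved — every class gave the required vote.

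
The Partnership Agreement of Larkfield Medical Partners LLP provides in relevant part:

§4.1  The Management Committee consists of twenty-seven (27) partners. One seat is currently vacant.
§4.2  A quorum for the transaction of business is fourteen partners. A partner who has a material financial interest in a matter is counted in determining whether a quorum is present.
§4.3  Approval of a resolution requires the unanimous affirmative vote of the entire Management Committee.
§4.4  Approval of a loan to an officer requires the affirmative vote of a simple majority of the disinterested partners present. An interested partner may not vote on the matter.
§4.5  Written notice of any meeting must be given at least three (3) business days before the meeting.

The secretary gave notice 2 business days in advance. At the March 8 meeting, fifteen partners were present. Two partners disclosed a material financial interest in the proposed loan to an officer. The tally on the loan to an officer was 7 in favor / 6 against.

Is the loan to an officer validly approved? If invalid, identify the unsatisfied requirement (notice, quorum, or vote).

Invalid — notice requirement not satisfied.

Notice: 2 business days given; 3 required (2 < 3). Not satisfied.
Quorum: 15 present (interested partners count toward quorum); quorum is 14. Satisfied.
Vote: the loan to an officer requires a majority of the disinterested partners present (15 − 2 = 13). A majority of 13 is 7, so 7 affirmative votes are needed; 7 voted in favor. Satisfied.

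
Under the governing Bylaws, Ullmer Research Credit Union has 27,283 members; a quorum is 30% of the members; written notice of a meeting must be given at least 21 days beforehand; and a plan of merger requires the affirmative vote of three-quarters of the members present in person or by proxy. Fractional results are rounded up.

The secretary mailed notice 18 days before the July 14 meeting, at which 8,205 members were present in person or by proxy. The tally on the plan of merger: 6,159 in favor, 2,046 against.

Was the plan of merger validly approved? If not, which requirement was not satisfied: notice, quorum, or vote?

Invalid — notice requirement not satisfied.

Notice: 18 days given; 21 required. Not satisfied.
Quorum: 30% of 27,283 = 8,184.90, rounded up to 8,185; 8,205 present. Satisfied.
Vote: requires three-fourths of those present (8,205); 3/4 of 8205 = 6153.75, rounded up to 6154, so 6,154 needed; 6,159 in favor. Satisfied.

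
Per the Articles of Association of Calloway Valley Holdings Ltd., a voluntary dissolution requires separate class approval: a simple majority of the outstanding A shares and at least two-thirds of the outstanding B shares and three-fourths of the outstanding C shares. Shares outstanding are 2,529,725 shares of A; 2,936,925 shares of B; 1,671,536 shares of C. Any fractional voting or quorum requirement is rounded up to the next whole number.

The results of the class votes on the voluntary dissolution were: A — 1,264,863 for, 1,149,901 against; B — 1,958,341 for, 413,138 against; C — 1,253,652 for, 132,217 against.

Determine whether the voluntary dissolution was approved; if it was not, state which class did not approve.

Approved — every class gave the required vote.

A: a majority of 2529725 is 1264863; 1,264,863 required, 1,264,863 in favor — approved.
B: 2/3 of 2936925 = 1957950; 1,957,950 required, 1,958,341 in favor — approved.
C: 3/4 of 1671536 = 1253652; 1,253,652 required, 1,253,652 in favor — approved.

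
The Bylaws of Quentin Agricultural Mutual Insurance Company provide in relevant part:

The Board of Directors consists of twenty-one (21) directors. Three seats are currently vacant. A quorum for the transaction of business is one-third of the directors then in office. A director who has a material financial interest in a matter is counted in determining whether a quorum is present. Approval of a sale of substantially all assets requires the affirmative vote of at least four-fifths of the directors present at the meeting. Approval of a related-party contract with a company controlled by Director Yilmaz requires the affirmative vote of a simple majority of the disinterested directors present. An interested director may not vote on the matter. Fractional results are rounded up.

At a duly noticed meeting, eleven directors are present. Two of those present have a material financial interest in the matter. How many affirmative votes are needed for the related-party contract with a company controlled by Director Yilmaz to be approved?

5

The related-party contract with a company controlled by Director Yilmaz requires a majority of the disinterested directors present (11 − 2 = 9).
A majority of 9 is 5.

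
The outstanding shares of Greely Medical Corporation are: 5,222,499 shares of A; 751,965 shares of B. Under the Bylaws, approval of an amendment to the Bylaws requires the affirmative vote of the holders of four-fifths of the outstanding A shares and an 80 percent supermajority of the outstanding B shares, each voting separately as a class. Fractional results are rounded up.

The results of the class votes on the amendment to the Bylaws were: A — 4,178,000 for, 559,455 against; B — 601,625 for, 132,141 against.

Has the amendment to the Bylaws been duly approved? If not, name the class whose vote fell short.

Approved — every class gave the required vote.

A: 4/5 of 5222499 = 4177999.20, rounded up to 4178000; 4,178,000 required, 4,178,000 in favor — approved.
B: 4/5 of 751965 = 601572; 601,572 required, 601,625 in favor — approved.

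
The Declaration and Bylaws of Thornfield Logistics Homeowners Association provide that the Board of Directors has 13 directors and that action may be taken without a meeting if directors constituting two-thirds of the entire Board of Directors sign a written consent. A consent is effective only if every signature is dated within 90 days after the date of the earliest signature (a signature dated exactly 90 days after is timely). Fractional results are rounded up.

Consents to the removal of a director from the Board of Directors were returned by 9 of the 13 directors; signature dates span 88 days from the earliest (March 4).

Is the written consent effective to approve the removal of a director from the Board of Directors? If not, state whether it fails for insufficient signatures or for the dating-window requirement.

Effective — both the signature and dating-window requirements are satisfied.

Signatures required: two-thirds of 13 — 2/3 of 13 = 8.67, rounded up to 9, so 9 needed; 9 signed. Sufficient.
Dating window: the latest signature is 88 days after the earliest; the limit is 90 days. Within the window.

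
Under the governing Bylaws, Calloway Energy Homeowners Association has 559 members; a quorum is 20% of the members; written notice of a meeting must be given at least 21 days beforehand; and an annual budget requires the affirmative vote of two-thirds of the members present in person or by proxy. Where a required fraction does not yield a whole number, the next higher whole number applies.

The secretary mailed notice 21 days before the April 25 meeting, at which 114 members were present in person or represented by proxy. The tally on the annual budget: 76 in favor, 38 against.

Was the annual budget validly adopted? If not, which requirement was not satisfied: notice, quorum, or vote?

Valid — all requirements satisfied.

Notice: 21 days given; 21 required. Satisfied.
Quorum: 20% of 559 = 111.80, rounded up to 112; 114 present. Satisfied.
Vote: requires two-thirds of those present (114); 2/3 of 114 = 76, so 76 needed; 76 in favor. Satisfied.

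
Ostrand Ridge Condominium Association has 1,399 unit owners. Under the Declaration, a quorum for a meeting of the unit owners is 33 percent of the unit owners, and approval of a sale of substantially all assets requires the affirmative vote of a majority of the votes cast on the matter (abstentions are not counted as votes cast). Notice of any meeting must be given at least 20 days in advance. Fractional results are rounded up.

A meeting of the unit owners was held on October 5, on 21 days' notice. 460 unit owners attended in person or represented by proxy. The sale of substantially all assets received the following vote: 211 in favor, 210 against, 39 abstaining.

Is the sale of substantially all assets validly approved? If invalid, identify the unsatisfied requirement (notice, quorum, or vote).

Invalid — quorum requirement not satisfied.

Notice: 21 days given; 20 required. Satisfied.
Quorum: 33% of 1,399 = 461.67, rounded up to 462; 460 present. Not satisfied.
Vote: requires a majority of the votes cast (460 − 39 abstaining = 421); a majority of 421 is 211, so 211 needed; 211 in favor. Satisfied.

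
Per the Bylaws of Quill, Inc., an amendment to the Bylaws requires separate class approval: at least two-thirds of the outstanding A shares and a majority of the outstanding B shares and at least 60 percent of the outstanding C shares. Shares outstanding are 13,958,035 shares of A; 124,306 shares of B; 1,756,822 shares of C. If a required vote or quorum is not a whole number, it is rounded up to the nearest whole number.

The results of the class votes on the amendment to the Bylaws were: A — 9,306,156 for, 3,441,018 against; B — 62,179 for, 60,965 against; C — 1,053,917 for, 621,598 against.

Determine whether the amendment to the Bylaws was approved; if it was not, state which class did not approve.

A: 2/3 of 13958035 = 9305356.67, rounded up to 9305357; 9,305,357 required, 9,306,156 in favor — approved.
B: a majority of 124306 is 62154; 62,154 required, 62,179 in favor — approved.
C: 3/5 of 1756822 = 1054093.20, rounded up to 1054094; 1,054,094 required, 1,053,917 in favor — not approved.

Not approved — the C shares did not give the required vote.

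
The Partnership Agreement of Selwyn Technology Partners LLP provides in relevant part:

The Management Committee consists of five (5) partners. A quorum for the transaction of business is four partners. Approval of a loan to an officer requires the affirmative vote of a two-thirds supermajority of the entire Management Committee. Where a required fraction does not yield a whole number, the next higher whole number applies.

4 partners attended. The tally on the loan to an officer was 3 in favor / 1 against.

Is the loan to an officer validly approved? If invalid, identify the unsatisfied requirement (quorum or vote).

Invalid — vote requirement not satisfied.

Quorum: 4 present; quorum is 4. Satisfied.
Vote: the loan to an officer requires two-thirds of the entire Management Committee (5). 2/3 of 5 = 3.33, rounded up to 4, so 4 affirmative votes are needed; 3 voted in favor. Not satisfied.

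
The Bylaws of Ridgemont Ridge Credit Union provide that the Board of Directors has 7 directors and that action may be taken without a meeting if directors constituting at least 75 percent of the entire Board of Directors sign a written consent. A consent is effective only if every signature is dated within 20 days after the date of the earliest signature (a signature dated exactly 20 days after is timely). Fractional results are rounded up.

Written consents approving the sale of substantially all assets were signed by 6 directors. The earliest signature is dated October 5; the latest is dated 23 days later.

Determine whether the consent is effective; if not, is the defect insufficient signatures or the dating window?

Not effective — dating-window requirement not satisfied.

Signatures required: at least 75 percent of 7 — 3/4 of 7 = 5.25, rounded up to 6, so 6 needed; 6 signed. Sufficient.
Dating window: the latest signature is 23 days after the earliest; the limit is 20 days. Outside the window.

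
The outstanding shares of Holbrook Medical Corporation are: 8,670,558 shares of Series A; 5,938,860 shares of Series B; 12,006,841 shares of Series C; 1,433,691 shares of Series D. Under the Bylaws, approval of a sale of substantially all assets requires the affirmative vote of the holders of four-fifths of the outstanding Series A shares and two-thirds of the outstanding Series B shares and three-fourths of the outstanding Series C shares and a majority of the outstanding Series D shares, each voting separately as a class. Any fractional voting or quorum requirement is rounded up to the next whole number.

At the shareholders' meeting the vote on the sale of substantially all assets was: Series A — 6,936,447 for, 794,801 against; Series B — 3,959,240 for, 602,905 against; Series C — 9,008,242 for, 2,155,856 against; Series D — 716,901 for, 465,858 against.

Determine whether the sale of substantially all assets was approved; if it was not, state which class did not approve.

Approved — every class gave the required vote.

Series A: 4/5 of 8670558 = 6936446.40, rounded up to 6936447; 6,936,447 required, 6,936,447 in favor — approved.
Series B: 2/3 of 5938860 = 3959240; 3,959,240 required, 3,959,240 in favor — approved.
Series C: 3/4 of 12006841 = 9005130.75, rounded up to 9005131; 9,005,131 required, 9,008,242 in favor — approved.
Series D: a majority of 1433691 is 716846; 716,846 required, 716,901 in favor — approved.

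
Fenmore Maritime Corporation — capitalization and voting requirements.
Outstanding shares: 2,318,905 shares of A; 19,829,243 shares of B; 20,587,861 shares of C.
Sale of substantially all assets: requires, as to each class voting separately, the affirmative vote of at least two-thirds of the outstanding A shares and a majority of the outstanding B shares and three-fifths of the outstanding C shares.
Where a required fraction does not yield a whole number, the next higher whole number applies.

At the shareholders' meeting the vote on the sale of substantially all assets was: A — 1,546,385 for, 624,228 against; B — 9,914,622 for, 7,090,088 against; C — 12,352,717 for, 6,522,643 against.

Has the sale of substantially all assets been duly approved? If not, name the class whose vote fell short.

A: 2/3 of 2318905 = 1545936.67, rounded up to 1545937; 1,545,937 required, 1,546,385 in favor — approved.
B: a majority of 19829243 is 9914622; 9,914,622 required, 9,914,622 in favor — approved.
C: 3/5 of 20587861 = 12352716.60, rounded up to 12352717; 12,352,717 required, 12,352,717 in favor — approved.

Approved — every class gave the required vote.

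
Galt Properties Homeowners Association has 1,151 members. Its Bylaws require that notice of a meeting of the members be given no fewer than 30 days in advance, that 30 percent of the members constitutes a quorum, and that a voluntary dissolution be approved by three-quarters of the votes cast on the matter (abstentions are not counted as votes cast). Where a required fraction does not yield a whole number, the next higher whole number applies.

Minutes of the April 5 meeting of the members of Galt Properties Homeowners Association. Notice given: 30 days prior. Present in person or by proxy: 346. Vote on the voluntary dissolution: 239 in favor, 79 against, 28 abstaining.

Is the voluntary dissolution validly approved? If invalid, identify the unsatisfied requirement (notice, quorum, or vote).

Notice: 30 days given; 30 required. Satisfied.
Quorum: 30% of 1,151 = 345.30, rounded up to 346; 346 present. Satisfied.
Vote: requires three-fourths of the votes cast (346 − 28 abstaining = 318); 3/4 of 318 = 238.50, rounded up to 239, so 239 needed; 239 in favor. Satisfied.

Valid — all requirements satisfied.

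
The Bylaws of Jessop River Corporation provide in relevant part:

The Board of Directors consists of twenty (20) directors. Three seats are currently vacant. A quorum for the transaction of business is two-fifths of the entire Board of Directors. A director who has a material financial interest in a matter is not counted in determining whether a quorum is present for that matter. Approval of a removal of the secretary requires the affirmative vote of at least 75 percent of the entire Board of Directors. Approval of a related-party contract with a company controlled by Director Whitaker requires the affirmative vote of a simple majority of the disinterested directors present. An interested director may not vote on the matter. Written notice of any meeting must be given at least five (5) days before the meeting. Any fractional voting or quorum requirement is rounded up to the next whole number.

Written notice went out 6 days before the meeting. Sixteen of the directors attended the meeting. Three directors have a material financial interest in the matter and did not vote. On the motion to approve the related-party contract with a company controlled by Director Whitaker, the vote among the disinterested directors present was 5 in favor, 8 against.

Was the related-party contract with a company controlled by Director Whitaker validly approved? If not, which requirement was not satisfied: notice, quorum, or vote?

Invalid — vote requirement not satisfied.

Notice: 6 days given; 5 required (6 ≥ 5). Satisfied.
Quorum: 16 present, but the 3 interested directors do not count, leaving 13. Quorum is 8. Satisfied.
Vote: the related-party contract with a company controlled by Director Whitaker requires a majority of the disinterested directors present (16 − 3 = 13). A majority of 13 is 7, so 7 affirmative votes are needed; 5 voted in favor. Not satisfied.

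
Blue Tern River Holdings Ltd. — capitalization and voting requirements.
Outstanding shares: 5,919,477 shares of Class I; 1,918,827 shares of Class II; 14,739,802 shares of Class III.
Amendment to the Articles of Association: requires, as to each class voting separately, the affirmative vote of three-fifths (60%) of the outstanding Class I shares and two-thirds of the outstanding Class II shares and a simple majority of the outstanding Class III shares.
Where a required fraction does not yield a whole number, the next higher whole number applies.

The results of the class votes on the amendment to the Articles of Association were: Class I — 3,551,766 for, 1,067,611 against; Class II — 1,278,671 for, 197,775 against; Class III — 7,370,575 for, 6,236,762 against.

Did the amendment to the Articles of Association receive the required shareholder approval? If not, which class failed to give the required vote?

Class I: 3/5 of 5919477 = 3551686.20, rounded up to 3551687; 3,551,687 required, 3,551,766 in favor — approved.
Class II: 2/3 of 1918827 = 1279218; 1,279,218 required, 1,278,671 in favor — not approved.
Class III: a majority of 14739802 is 7369902; 7,369,902 required, 7,370,575 in favor — approved.

Not approved — the Class II shares did not give the required vote.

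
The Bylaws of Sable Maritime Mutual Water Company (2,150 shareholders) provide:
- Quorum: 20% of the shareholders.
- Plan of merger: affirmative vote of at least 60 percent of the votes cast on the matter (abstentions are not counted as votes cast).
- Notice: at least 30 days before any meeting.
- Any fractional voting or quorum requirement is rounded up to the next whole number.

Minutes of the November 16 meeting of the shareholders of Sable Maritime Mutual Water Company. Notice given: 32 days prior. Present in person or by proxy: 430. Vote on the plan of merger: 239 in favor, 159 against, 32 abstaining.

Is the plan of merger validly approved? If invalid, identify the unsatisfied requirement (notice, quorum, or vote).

Notice: 32 days given; 30 required. Satisfied.
Quorum: 20% of 2,150 = 430; 430 present. Satisfied.
Vote: requires three-fifths of the votes cast (430 − 32 abstaining = 398); 3/5 of 398 = 238.80, rounded up to 239, so 239 needed; 239 in favor. Satisfied.

Valid — all requirements satisfied.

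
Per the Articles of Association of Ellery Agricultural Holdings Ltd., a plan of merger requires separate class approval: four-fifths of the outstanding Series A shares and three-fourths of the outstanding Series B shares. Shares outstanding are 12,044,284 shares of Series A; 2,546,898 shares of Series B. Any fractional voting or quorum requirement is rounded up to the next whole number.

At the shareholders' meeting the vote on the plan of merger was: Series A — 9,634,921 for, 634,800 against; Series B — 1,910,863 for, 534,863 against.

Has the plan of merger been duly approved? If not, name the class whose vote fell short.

Not approved — the Series A shares did not give the required vote.

Series A: 4/5 of 12044284 = 9635427.20, rounded up to 9635428; 9,635,428 required, 9,634,921 in favor — not approved.
Series B: 3/4 of 2546898 = 1910173.50, rounded up to 1910174; 1,910,174 required, 1,910,863 in favor — approved.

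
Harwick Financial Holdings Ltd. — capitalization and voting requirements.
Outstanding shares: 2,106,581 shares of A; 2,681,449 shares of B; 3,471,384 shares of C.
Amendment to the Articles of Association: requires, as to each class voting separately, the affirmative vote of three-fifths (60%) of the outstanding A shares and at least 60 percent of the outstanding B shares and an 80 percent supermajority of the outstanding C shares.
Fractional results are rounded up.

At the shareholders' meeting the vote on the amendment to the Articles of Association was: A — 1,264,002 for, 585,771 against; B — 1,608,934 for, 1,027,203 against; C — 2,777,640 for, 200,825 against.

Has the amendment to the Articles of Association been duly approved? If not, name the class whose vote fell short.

A: 3/5 of 2106581 = 1263948.60, rounded up to 1263949; 1,263,949 required, 1,264,002 in favor — approved.
B: 3/5 of 2681449 = 1608869.40, rounded up to 1608870; 1,608,870 required, 1,608,934 in favor — approved.
C: 4/5 of 3471384 = 2777107.20, rounded up to 2777108; 2,777,108 required, 2,777,640 in favor — approved.

Approved — every class gave the required vote.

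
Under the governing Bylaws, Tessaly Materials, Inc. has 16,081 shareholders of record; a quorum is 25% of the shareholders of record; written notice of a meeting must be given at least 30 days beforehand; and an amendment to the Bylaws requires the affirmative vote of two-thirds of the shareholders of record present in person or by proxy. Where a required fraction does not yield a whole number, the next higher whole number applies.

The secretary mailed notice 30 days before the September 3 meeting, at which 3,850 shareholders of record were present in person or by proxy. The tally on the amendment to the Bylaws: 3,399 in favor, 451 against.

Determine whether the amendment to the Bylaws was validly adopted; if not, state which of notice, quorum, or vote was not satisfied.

Invalid — quorum requirement not satisfied.

Notice: 30 days given; 30 required. Satisfied.
Quorum: 25% of 16,081 = 4,020.25, rounded up to 4,021; 3,850 present. Not satisfied.
Vote: requires two-thirds of those present (3,850); 2/3 of 3850 = 2566.67, rounded up to 2567, so 2,567 needed; 3,399 in favor. Satisfied.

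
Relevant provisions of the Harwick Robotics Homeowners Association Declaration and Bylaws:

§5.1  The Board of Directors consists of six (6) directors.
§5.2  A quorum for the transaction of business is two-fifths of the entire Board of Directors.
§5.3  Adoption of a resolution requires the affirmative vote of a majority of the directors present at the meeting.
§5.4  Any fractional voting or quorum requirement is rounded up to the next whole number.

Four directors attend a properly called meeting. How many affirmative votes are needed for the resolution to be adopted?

The resolution requires a majority of the directors present (4).
A majority of 4 is 3.

3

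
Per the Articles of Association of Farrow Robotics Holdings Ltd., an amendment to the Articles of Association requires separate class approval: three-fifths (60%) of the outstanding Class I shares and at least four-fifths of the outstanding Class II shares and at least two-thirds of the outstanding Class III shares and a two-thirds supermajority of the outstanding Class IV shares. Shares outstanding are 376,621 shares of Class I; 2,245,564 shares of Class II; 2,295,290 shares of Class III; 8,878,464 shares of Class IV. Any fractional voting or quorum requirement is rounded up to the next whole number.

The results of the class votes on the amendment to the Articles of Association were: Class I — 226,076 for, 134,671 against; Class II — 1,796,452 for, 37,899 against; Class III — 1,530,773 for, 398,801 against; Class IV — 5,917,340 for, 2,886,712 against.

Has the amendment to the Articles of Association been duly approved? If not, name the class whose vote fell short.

Not approved — the Class IV shares did not give the required vote.

Class I: 3/5 of 376621 = 225972.60, rounded up to 225973; 225,973 required, 226,076 in favor — approved.
Class II: 4/5 of 2245564 = 1796451.20, rounded up to 1796452; 1,796,452 required, 1,796,452 in favor — approved.
Class III: 2/3 of 2295290 = 1530193.33, rounded up to 1530194; 1,530,194 required, 1,530,773 in favor — approved.
Class IV: 2/3 of 8878464 = 5918976; 5,918,976 required, 5,917,340 in favor — not approved.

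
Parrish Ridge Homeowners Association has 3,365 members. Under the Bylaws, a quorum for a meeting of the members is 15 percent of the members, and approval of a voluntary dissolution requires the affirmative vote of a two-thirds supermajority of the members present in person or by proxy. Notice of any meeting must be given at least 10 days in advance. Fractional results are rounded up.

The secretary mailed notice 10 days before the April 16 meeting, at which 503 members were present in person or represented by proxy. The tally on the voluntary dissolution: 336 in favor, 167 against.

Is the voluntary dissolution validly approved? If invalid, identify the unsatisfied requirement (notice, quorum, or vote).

Notice: 10 days given; 10 required. Satisfied.
Quorum: 15% of 3,365 = 504.75, rounded up to 505; 503 present. Not satisfied.
Vote: requires two-thirds of those present (503); 2/3 of 503 = 335.33, rounded up to 336, so 336 needed; 336 in favor. Satisfied.

Invalid — quorum requirement not satisfied.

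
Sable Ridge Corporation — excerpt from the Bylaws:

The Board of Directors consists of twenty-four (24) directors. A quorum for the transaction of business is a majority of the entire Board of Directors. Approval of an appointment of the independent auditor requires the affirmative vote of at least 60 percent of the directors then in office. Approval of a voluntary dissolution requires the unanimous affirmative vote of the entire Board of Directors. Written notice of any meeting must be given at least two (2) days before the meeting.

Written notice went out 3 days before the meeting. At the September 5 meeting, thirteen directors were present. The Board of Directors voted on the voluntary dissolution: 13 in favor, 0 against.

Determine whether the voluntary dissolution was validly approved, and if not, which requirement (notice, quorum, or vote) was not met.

Invalid — vote requirement not satisfied.

Notice: 3 days given; 2 required (3 ≥ 2). Satisfied.
Quorum: 13 present; quorum is 13. Satisfied.
Vote: the voluntary dissolution requires the unanimous vote of the entire Board of Directors (24). Unanimous means all 24, so 24 affirmative votes are needed; 13 voted in favor. Not satisfied.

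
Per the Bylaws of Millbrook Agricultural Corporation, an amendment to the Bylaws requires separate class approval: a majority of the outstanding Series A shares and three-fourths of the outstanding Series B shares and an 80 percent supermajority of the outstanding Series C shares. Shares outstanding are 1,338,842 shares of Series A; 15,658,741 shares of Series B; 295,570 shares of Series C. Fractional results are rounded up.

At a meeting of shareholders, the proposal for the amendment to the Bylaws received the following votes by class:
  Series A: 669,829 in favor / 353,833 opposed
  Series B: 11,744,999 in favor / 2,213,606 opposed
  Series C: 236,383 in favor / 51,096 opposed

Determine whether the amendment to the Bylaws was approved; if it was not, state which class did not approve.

Series A: a majority of 1338842 is 669422; 669,422 required, 669,829 in favor — approved.
Series B: 3/4 of 15658741 = 11744055.75, rounded up to 11744056; 11,744,056 required, 11,744,999 in favor — approved.
Series C: 4/5 of 295570 = 236456; 236,456 required, 236,383 in favor — not approved.

Not approved — the Series C shares did not give the required vote.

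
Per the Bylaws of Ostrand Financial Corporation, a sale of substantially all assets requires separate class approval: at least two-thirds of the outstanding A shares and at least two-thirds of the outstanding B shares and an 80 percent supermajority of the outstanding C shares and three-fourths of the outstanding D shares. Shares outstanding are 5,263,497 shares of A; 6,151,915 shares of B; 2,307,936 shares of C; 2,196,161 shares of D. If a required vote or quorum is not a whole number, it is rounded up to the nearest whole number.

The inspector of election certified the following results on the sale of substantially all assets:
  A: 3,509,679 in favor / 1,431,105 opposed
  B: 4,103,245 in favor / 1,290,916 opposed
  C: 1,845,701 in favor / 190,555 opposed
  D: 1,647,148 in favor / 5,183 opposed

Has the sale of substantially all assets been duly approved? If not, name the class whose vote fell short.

Not approved — the C shares did not give the required vote.

A: 2/3 of 5263497 = 3508998; 3,508,998 required, 3,509,679 in favor — approved.
B: 2/3 of 6151915 = 4101276.67, rounded up to 4101277; 4,101,277 required, 4,103,245 in favor — approved.
C: 4/5 of 2307936 = 1846348.80, rounded up to 1846349; 1,846,349 required, 1,845,701 in favor — not approved.
D: 3/4 of 2196161 = 1647120.75, rounded up to 1647121; 1,647,121 required, 1,647,148 in favor — approved.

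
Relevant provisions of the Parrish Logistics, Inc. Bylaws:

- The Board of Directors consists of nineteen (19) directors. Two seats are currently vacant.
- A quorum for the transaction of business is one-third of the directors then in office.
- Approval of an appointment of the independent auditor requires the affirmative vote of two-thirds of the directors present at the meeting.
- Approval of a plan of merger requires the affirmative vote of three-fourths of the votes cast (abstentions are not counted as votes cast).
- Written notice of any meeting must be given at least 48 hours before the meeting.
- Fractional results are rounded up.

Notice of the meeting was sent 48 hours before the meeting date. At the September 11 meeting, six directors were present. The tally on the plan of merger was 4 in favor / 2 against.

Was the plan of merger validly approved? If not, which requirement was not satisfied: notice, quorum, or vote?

Invalid — vote requirement not satisfied.

Notice: 48 hours given; 48 required (48 ≥ 48). Satisfied.
Quorum: 6 present; quorum is 6. Satisfied.
Vote: the plan of merger requires three-fourths of the votes cast (6). 3/4 of 6 = 4.50, rounded up to 5, so 5 affirmative votes are needed; 4 voted in favor. Not satisfied.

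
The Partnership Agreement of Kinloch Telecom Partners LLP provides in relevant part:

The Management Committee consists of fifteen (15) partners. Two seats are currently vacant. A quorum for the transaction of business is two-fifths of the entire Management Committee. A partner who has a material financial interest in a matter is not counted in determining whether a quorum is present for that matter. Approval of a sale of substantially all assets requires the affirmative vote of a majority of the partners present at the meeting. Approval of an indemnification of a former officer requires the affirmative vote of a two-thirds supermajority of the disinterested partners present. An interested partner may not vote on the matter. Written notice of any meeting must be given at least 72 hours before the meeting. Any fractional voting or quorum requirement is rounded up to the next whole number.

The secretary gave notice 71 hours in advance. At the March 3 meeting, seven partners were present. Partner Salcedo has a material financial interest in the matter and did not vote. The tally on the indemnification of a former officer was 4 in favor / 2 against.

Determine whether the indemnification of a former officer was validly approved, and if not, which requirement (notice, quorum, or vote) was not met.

Invalid — notice requirement not satisfied.

Notice: 71 hours given; 72 required (71 < 72). Not satisfied.
Quorum: 7 present, but the 1 interested partner does not count, leaving 6. Quorum is 6. Satisfied.
Vote: the indemnification of a former officer requires two-thirds of the disinterested partners present (7 − 1 = 6). 2/3 of 6 = 4, so 4 affirmative votes are needed; 4 voted in favor. Satisfied.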